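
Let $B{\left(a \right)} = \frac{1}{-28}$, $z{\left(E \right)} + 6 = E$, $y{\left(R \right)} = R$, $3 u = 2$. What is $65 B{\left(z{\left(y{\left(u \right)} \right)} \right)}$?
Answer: $- \frac{65}{28} \approx -2.3214$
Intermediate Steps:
$u = \frac{2}{3}$ ($u = \frac{1}{3} \cdot 2 = \frac{2}{3} \approx 0.66667$)
$z{\left(E \right)} = -6 + E$
$B{\left(a \right)} = - \frac{1}{28}$
$65 B{\left(z{\left(y{\left(u \right)} \right)} \right)} = 65 \left(- \frac{1}{28}\right) = - \frac{65}{28}$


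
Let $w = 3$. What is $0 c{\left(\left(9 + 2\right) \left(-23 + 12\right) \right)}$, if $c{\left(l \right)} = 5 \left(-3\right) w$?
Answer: $0$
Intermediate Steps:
$c{\left(l \right)} = -45$ ($c{\left(l \right)} = 5 \left(-3\right) 3 = \left(-15\right) 3 = -45$)
$0 c{\left(\left(9 + 2\right) \left(-23 + 12\right) \right)} = 0 \left(-45\right) = 0$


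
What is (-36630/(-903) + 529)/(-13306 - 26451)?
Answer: -171439/11966857 ≈ -0.014326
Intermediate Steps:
(-36630/(-903) + 529)/(-13306 - 26451) = (-36630*(-1)/903 + 529)/(-39757) = (-9*(-4070/903) + 529)*(-1/39757) = (12210/301 + 529)*(-1/39757) = (171439/301)*(-1/39757) = -171439/11966857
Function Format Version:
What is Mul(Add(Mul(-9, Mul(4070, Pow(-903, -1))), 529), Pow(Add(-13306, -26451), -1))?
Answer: Rational(-171439, 11966857) ≈ -0.014326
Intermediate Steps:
Mul(Add(Mul(-9, Mul(4070, Pow(-903, -1))), 529), Pow(Add(-13306, -26451), -1)) = Mul(Add(Mul(-9, Mul(4070, Rational(-1, 903))), 529), Pow(-39757, -1)) = Mul(Add(Mul(-9, Rational(-4070, 903)), 529), Rational(-1, 39757)) = Mul(Add(Rational(12210, 301), 529), Rational(-1, 39757)) = Mul(Rational(171439, 301), Rational(-1, 39757)) = Rational(-171439, 11966857)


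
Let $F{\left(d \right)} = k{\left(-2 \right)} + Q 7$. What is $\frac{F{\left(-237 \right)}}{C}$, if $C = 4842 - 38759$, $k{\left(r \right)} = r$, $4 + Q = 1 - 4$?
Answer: $\frac{51}{33917} \approx 0.0015037$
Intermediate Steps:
$Q = -7$ ($Q = -4 + \left(1 - 4\right) = -4 - 3 = -7$)
$F{\left(d \right)} = -51$ ($F{\left(d \right)} = -2 - 49 = -51$)
$C = -33917$ ($C = 4842 - 38759 = -33917$)
$\frac{F{\left(-237 \right)}}{C} = - \frac{51}{-33917} = \left(-51\right) \left(- \frac{1}{33917}\right) = \frac{51}{33917}$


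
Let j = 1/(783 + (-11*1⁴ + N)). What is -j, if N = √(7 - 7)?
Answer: -1/772 ≈ -0.0012953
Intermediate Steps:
N = 0 (N = √0 = 0)
j = 1/772 (j = 1/(783 + (-11*1⁴ + 0)) = 1/(783 + (-11*1 + 0)) = 1/(783 + (-11 + 0)) = 1/(783 - 11) = 1/772 ≈ 0.0012953)
-j = -1*1/772 = -1/772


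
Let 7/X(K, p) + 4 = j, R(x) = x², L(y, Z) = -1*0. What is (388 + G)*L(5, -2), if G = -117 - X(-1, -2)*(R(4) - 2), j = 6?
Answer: 0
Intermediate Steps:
L(y, Z) = 0
X(K, p) = 7/2 (X(K, p) = 7/(-4 + 6) = 7/2)
G = -166 (G = -117 - 7*(4² - 2)/2 = -117 - 7*(16 - 2)/2 = -117 - 7*14/2 = -117 - 1*49 = -117 - 49 = -166)
(388 + G)*L(5, -2) = (388 - 166)*0 = 222*0 = 0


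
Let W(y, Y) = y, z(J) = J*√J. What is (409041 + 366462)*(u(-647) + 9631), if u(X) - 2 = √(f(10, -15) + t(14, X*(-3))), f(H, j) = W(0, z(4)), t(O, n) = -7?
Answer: 7470420399 + 775503*I*√7 ≈ 7.4704e+9 + 2.0518e+6*I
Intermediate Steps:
z(J) = J^(3/2)
f(H, j) = 0
u(X) = 2 + I*√7 (u(X) = 2 + √(0 - 7) = 2 + √(-7) = 2 + I*√7)
(409041 + 366462)*(u(-647) + 9631) = (409041 + 366462)*((2 + I*√7) + 9631) = 775503*(9633 + I*√7) = 7470420399 + 775503*I*√7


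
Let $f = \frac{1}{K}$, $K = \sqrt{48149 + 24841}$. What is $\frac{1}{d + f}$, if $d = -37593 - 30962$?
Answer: $- \frac{5003829450}{343037527944749} - \frac{3 \sqrt{8110}}{343037527944749} \approx -1.4587 \cdot 10^{-5}$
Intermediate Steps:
$K = 3 \sqrt{8110}$ ($K = \sqrt{72990} = 3 \sqrt{8110} \approx 270.17$)
$f = \frac{\sqrt{8110}}{24330}$ ($f = \frac{1}{3 \sqrt{8110}} = \frac{\sqrt{8110}}{24330} \approx 0.0037014$)
$d = -68555$ ($d = -37593 - 30962 = -68555$)
$\frac{1}{d + f} = \frac{1}{-68555 + \frac{\sqrt{8110}}{24330}}$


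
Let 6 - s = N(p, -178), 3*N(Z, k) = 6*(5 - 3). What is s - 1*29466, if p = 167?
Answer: -29464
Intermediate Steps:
N(Z, k) = 4 (N(Z, k) = (6*(5 - 3))/3 = (6*2)/3 = (1/3)*12 = 4)
s = 2 (s = 6 - 1*4 = 6 - 4 = 2)
s - 1*29466 = 2 - 1*29466 = 2 - 29466 = -29464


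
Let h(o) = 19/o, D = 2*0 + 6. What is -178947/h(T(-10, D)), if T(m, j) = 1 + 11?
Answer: -2147364/19 ≈ -1.1302e+5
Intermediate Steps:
D = 6 (D = 0 + 6 = 6)
T(m, j) = 12
-178947/h(T(-10, D)) = -178947/(19/12) = -178947/(19*(1/12)) = -178947/19/12 = -178947*12/19 = -2147364/19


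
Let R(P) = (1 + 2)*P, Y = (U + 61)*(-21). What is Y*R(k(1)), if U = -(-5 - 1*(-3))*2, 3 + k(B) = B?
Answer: 8190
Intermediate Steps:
k(B) = -3 + B
U = 4 (U = -(-5 + 3)*2 = -1*(-2)*2 = 2*2 = 4)
Y = -1365 (Y = (4 + 61)*(-21) = 65*(-21) = -1365)
R(P) = 3*P
Y*R(k(1)) = -4095*(-3 + 1) = -4095*(-2) = -1365*(-6) = 8190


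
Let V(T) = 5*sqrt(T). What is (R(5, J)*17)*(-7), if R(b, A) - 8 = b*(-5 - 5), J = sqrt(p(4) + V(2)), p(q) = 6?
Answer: 4998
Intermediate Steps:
J = sqrt(6 + 5*sqrt(2)) ≈ 3.6154
R(b, A) = 8 - 10*b (R(b, A) = 8 + b*(-5 - 5) = 8 + b*(-10) = 8 - 10*b)
(R(5, J)*17)*(-7) = ((8 - 10*5)*17)*(-7) = ((8 - 50)*17)*(-7) = -42*17*(-7) = -714*(-7) = 4998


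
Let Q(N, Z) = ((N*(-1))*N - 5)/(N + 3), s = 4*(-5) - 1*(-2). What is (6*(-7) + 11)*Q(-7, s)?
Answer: -837/2 ≈ -418.50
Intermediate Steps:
s = -18 (s = -20 + 2 = -18)
Q(N, Z) = (-5 - N**2)/(3 + N) (Q(N, Z) = ((-N)*N - 5)/(3 + N) = (-N**2 - 5)/(3 + N) = (-5 - N**2)/(3 + N))
(6*(-7) + 11)*Q(-7, s) = (6*(-7) + 11)*((-5 - 1*(-7)**2)/(3 - 7)) = (-42 + 11)*((-5 - 1*49)/(-4)) = -(-31)*(-5 - 49)/4 = -(-31)*(-54)/4 = -31*27/2 = -837/2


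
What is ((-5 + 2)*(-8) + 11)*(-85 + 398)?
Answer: 10955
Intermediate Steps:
((-5 + 2)*(-8) + 11)*(-85 + 398) = (-3*(-8) + 11)*313 = (24 + 11)*313 = 35*313 = 10955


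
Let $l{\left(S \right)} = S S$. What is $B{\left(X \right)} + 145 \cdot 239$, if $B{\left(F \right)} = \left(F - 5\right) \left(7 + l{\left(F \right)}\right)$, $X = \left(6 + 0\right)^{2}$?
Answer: $75048$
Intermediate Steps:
$l{\left(S \right)} = S^{2}$
$X = 36$ ($X = 6^{2} = 36$)
$B{\left(F \right)} = \left(-5 + F\right) \left(7 + F^{2}\right)$ ($B{\left(F \right)} = \left(F - 5\right) \left(7 + F^{2}\right) = \left(-5 + F\right) \left(7 + F^{2}\right)$)
$B{\left(X \right)} + 145 \cdot 239 = \left(-35 + 36^{3} - 5 \cdot 36^{2} + 7 \cdot 36\right) + 145 \cdot 239 = \left(-35 + 46656 - 6480 + 252\right) + 34655 = 40393 + 34655 = 75048$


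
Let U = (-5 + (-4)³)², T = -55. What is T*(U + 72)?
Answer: -265815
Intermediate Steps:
U = 4761 (U = (-5 - 64)² = (-69)² = 4761)
T*(U + 72) = -55*(4761 + 72) = -55*4833 = -265815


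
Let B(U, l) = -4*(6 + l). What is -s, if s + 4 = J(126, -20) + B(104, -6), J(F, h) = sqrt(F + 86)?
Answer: 4 - 2*sqrt(53) ≈ -10.560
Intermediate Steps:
J(F, h) = sqrt(86 + F)
B(U, l) = -24 - 4*l
s = -4 + 2*sqrt(53) (s = -4 + (sqrt(86 + 126) + (-24 - 4*(-6))) = -4 + (sqrt(212) + (-24 + 24)) = -4 + (2*sqrt(53) + 0) = -4 + 2*sqrt(53) ≈ 10.560)
-s = -(-4 + 2*sqrt(53)) = 4 - 2*sqrt(53)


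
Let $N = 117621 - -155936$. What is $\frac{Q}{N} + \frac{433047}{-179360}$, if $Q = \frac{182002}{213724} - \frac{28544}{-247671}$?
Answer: $- \frac{92215042254643288627}{38193808501409974560} \approx -2.4144$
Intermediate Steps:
$N = 273557$ ($N = 117621 + 155936 = 273557$)
$Q = \frac{1505210447}{1556859906}$ ($Q = 182002 \cdot \frac{1}{213724} - - \frac{28544}{247671} = \frac{5353}{6286} + \frac{28544}{247671} = \frac{1505210447}{1556859906} \approx 0.96682$)
$\frac{Q}{N} + \frac{433047}{-179360} = \frac{1505210447}{1556859906 \cdot 273557} + \frac{433047}{-179360} = \frac{1505210447}{1556859906} \cdot \frac{1}{273557} + 433047 \left(- \frac{1}{179360}\right) = \frac{1505210447}{425889925305642} - \frac{433047}{179360} = - \frac{92215042254643288627}{38193808501409974560}$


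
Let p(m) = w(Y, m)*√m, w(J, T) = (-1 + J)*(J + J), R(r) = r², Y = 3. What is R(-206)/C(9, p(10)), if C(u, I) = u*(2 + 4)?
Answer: 21218/27 ≈ 785.85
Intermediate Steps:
w(J, T) = 2*J*(-1 + J) (w(J, T) = (-1 + J)*(2*J) = 2*J*(-1 + J))
p(m) = 12*√m (p(m) = (2*3*(-1 + 3))*√m = (2*3*2)*√m = 12*√m)
C(u, I) = 6*u (C(u, I) = u*6 = 6*u)
R(-206)/C(9, p(10)) = (-206)²/((6*9)) = 42436/54 = 42436*(1/54) = 21218/27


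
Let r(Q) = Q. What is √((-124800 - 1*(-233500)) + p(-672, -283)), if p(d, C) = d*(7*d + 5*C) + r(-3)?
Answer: √4220665 ≈ 2054.4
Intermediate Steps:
p(d, C) = -3 + d*(5*C + 7*d) (p(d, C) = d*(7*d + 5*C) - 3 = d*(5*C + 7*d) - 3 = -3 + d*(5*C + 7*d))
√((-124800 - 1*(-233500)) + p(-672, -283)) = √((-124800 - 1*(-233500)) + (-3 + 7*(-672)² + 5*(-283)*(-672))) = √((-124800 + 233500) + (-3 + 7*451584 + 950880)) = √(108700 + (-3 + 3161088 + 950880)) = √(108700 + 4111965) = √4220665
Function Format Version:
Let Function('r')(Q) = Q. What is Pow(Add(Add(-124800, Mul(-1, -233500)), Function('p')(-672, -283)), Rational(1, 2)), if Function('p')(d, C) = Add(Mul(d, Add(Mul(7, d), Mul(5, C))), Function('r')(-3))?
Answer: Pow(4220665, Rational(1, 2)) ≈ 2054.4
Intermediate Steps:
Function('p')(d, C) = Add(-3, Mul(d, Add(Mul(5, C), Mul(7, d)))) (Function('p')(d, C) = Add(Mul(d, Add(Mul(7, d), Mul(5, C))), -3) = Add(Mul(d, Add(Mul(5, C), Mul(7, d))), -3) = Add(-3, Mul(d, Add(Mul(5, C), Mul(7, d)))))
Pow(Add(Add(-124800, Mul(-1, -233500)), Function('p')(-672, -283)), Rational(1, 2)) = Pow(Add(Add(-124800, Mul(-1, -233500)), Add(-3, Mul(7, Pow(-672, 2)), Mul(5, -283, -672))), Rational(1, 2)) = Pow(Add(Add(-124800, 233500), Add(-3, Mul(7, 451584), 950880)), Rational(1, 2)) = Pow(Add(108700, Add(-3, 3161088, 950880)), Rational(1, 2)) = Pow(Add(108700, 4111965), Rational(1, 2)) = Pow(4220665, Rational(1, 2))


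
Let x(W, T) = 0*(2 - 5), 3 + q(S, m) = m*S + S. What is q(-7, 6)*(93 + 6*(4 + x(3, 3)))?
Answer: -6084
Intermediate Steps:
q(S, m) = -3 + S + S*m (q(S, m) = -3 + (m*S + S) = -3 + (S*m + S) = -3 + (S + S*m) = -3 + S + S*m)
x(W, T) = 0 (x(W, T) = 0*(-3) = 0)
q(-7, 6)*(93 + 6*(4 + x(3, 3))) = (-3 - 7 - 7*6)*(93 + 6*(4 + 0)) = (-3 - 7 - 42)*(93 + 6*4) = -52*(93 + 24) = -52*117 = -6084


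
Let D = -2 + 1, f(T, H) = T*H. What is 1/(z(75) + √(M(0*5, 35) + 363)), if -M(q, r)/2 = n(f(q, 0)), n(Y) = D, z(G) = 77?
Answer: 77/5564 - √365/5564 ≈ 0.010405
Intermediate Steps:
f(T, H) = H*T
D = -1
n(Y) = -1
M(q, r) = 2 (M(q, r) = -2*(-1) = 2)
1/(z(75) + √(M(0*5, 35) + 363)) = 1/(77 + √(2 + 363)) = 1/(77 + √365)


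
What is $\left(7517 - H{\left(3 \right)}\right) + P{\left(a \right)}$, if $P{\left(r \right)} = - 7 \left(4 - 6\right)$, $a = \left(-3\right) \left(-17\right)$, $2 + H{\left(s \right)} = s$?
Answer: $7530$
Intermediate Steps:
$H{\left(s \right)} = -2 + s$
$a = 51$
$P{\left(r \right)} = 14$ ($P{\left(r \right)} = \left(-7\right) \left(-2\right) = 14$)
$\left(7517 - H{\left(3 \right)}\right) + P{\left(a \right)} = \left(7517 - \left(-2 + 3\right)\right) + 14 = \left(7517 - 1\right) + 14 = 7516 + 14 = 7530$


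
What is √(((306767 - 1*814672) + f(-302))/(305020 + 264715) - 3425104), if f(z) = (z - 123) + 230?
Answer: 2*I*√11117820956918819/113947 ≈ 1850.7*I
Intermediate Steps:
f(z) = 107 + z (f(z) = (-123 + z) + 230 = 107 + z)
√(((306767 - 1*814672) + f(-302))/(305020 + 264715) - 3425104) = √(((306767 - 1*814672) + (107 - 302))/(305020 + 264715) - 3425104) = √(((306767 - 814672) - 195)/569735 - 3425104) = √((-507905 - 195)*(1/569735) - 3425104) = √(-508100*1/569735 - 3425104) = √(-101620/113947 - 3425104) = √(-390280427108/113947) = 2*I*√11117820956918819/113947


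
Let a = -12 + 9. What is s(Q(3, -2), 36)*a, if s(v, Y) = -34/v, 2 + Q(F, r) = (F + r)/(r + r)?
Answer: -136/3 ≈ -45.333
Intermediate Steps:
Q(F, r) = -2 + (F + r)/(2*r) (Q(F, r) = -2 + (F + r)/(r + r) = -2 + (F + r)/((2*r)) = -2 + (F + r)*(1/(2*r)) = -2 + (F + r)/(2*r))
a = -3
s(Q(3, -2), 36)*a = -34*(-4/(3 - 3*(-2)))*(-3) = -34*(-4/(3 + 6))*(-3) = -34/((½)*(-½)*9)*(-3) = -34/(-9/4)*(-3) = -34*(-4/9)*(-3) = (136/9)*(-3) = -136/3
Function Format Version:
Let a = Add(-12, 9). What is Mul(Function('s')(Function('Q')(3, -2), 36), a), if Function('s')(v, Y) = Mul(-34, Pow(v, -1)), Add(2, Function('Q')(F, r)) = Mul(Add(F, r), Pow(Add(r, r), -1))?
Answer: Rational(-136, 3) ≈ -45.333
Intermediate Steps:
Function('Q')(F, r) = Add(-2, Mul(Rational(1, 2), Pow(r, -1), Add(F, r))) (Function('Q')(F, r) = Add(-2, Mul(Add(F, r), Pow(Add(r, r), -1))) = Add(-2, Mul(Add(F, r), Pow(Mul(2, r), -1))) = Add(-2, Mul(Add(F, r), Mul(Rational(1, 2), Pow(r, -1)))) = Add(-2, Mul(Rational(1, 2), Pow(r, -1), Add(F, r))))
a = -3
Mul(Function('s')(Function('Q')(3, -2), 36), a) = Mul(Mul(-34, Pow(Mul(Rational(1, 2), Pow(-2, -1), Add(3, Mul(-3, -2))), -1)), -3) = Mul(Mul(-34, Pow(Mul(Rational(1, 2), Rational(-1, 2), Add(3, 6)), -1)), -3) = Mul(Mul(-34, Pow(Mul(Rational(1, 2), Rational(-1, 2), 9), -1)), -3) = Mul(Mul(-34, Pow(Rational(-9, 4), -1)), -3) = Mul(Mul(-34, Rational(-4, 9)), -3) = Mul(Rational(136, 9), -3) = Rational(-136, 3)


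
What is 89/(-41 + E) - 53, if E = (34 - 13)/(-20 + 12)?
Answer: -19209/349 ≈ -55.040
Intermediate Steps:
E = -21/8 (E = 21/(-8) = 21*(-⅛) = -21/8 ≈ -2.6250)
89/(-41 + E) - 53 = 89/(-41 - 21/8) - 53 = 89/(-349/8) - 53 = -8/349*89 - 53 = -712/349 - 53 = -19209/349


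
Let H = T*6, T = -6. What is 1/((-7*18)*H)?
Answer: 1/4536 ≈ 0.00022046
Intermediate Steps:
H = -36 (H = -6*6 = -36)
1/((-7*18)*H) = 1/(-7*18*(-36)) = 1/(-126*(-36)) = 1/4536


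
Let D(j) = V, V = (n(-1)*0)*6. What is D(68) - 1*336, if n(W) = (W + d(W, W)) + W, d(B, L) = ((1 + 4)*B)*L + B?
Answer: -336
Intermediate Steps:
d(B, L) = B + 5*B*L (d(B, L) = (5*B)*L + B = 5*B*L + B = B + 5*B*L)
n(W) = 2*W + W*(1 + 5*W) (n(W) = (W + W*(1 + 5*W)) + W = 2*W + W*(1 + 5*W))
V = 0 (V = (-(3 + 5*(-1))*0)*6 = (-(3 - 5)*0)*6 = (-1*(-2)*0)*6 = (2*0)*6 = 0*6 = 0)
D(j) = 0
D(68) - 1*336 = 0 - 1*336 = 0 - 336 = -336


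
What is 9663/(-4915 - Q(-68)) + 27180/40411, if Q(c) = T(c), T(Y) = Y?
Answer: -258750033/195872117 ≈ -1.3210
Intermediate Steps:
Q(c) = c
9663/(-4915 - Q(-68)) + 27180/40411 = 9663/(-4915 - 1*(-68)) + 27180/40411 = 9663/(-4915 + 68) + 27180*(1/40411) = 9663/(-4847) + 27180/40411 = 9663*(-1/4847) + 27180/40411 = -9663/4847 + 27180/40411 = -258750033/195872117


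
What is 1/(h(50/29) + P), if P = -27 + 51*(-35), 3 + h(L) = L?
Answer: -29/52585 ≈ -0.00055149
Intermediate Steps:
h(L) = -3 + L
P = -1812 (P = -27 - 1785 = -1812)
1/(h(50/29) + P) = 1/((-3 + 50/29) - 1812) = 1/(-37/29 - 1812) = 1/(-52585/29) = -29/52585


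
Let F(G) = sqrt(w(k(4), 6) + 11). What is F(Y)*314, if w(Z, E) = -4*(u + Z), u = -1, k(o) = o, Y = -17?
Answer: 314*I ≈ 314.0*I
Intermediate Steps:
w(Z, E) = 4 - 4*Z (w(Z, E) = -4*(-1 + Z) = 4 - 4*Z)
F(G) = I (F(G) = sqrt((4 - 4*4) + 11) = sqrt((4 - 16) + 11) = sqrt(-12 + 11) = sqrt(-1) = I)
F(Y)*314 = I*314 = 314*I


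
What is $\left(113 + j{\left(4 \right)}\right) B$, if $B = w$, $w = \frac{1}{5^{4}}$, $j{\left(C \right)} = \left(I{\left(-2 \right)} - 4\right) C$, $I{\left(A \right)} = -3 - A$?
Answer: $\frac{93}{625} \approx 0.1488$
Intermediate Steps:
$j{\left(C \right)} = - 5 C$ ($j{\left(C \right)} = \left(\left(-3 - -2\right) - 4\right) C = \left(\left(-3 + 2\right) - 4\right) C = \left(-1 - 4\right) C = - 5 C$)
$w = \frac{1}{625} \approx 0.0016$
$B = \frac{1}{625} \approx 0.0016$
$\left(113 + j{\left(4 \right)}\right) B = \left(113 - 20\right) \frac{1}{625} = 93 \cdot \frac{1}{625} = \frac{93}{625}$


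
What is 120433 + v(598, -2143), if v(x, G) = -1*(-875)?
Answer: 121308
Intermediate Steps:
v(x, G) = 875
120433 + v(598, -2143) = 120433 + 875 = 121308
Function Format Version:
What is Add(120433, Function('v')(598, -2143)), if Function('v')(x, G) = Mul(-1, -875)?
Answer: 121308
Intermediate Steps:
Function('v')(x, G) = 875
Add(120433, Function('v')(598, -2143)) = Add(120433, 875) = 121308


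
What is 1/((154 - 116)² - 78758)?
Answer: -1/77314 ≈ -1.2934e-5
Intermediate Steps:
1/((154 - 116)² - 78758) = 1/(38² - 78758) = 1/(1444 - 78758) = 1/(-77314) = -1/77314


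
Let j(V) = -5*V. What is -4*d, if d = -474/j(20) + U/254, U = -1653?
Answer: 22452/3175 ≈ 7.0715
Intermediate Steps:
d = -5613/3175 (d = -474/((-5*20)) - 1653/254 = -474/(-100) - 1653*1/254 = -474*(-1/100) - 1653/254 = 237/50 - 1653/254 = -5613/3175 ≈ -1.7679)
-4*d = -4*(-5613/3175) = 22452/3175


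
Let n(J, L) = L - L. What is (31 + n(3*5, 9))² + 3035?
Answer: 3996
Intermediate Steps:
n(J, L) = 0
(31 + n(3*5, 9))² + 3035 = (31 + 0)² + 3035 = 31² + 3035 = 961 + 3035 = 3996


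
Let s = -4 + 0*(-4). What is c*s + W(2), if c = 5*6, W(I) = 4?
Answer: -116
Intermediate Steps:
s = -4 (s = -4 + 0 = -4)
c = 30
c*s + W(2) = 30*(-4) + 4 = -120 + 4 = -116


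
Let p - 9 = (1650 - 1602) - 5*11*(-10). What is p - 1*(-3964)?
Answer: 4571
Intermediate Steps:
p = 607 (p = 9 + ((1650 - 1602) - 5*11*(-10)) = 9 + (48 - 55*(-10)) = 9 + (48 + 550) = 9 + 598 = 607)
p - 1*(-3964) = 607 - 1*(-3964) = 607 + 3964 = 4571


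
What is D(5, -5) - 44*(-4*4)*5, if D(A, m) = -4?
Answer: 3516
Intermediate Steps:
D(5, -5) - 44*(-4*4)*5 = -4 - 44*(-4*4)*5 = -4 - (-704)*5 = -4 - 44*(-80) = -4 + 3520 = 3516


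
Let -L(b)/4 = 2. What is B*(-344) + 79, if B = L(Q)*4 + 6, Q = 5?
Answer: 9023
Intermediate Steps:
L(b) = -8 (L(b) = -4*2 = -8)
B = -26 (B = -8*4 + 6 = -32 + 6 = -26)
B*(-344) + 79 = -26*(-344) + 79 = 8944 + 79 = 9023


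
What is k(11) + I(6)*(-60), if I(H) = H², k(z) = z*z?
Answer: -2039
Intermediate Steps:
k(z) = z²
k(11) + I(6)*(-60) = 11² + 6²*(-60) = 121 + 36*(-60) = 121 - 2160 = -2039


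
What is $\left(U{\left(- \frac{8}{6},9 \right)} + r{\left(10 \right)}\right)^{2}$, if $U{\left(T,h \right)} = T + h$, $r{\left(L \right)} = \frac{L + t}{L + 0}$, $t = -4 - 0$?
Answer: $\frac{15376}{225} \approx 68.338$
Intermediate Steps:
$t = -4$ ($t = -4 + \left(1 - 1\right) = -4 + 0 = -4$)
$r{\left(L \right)} = \frac{-4 + L}{L}$ ($r{\left(L \right)} = \frac{L - 4}{L + 0} = \frac{-4 + L}{L}$)
$\left(U{\left(- \frac{8}{6},9 \right)} + r{\left(10 \right)}\right)^{2} = \left(\left(- \frac{8}{6} + 9\right) + \frac{-4 + 10}{10}\right)^{2} = \left(\left(\left(-8\right) \frac{1}{6} + 9\right) + \frac{1}{10} \cdot 6\right)^{2} = \left(\left(- \frac{4}{3} + 9\right) + \frac{3}{5}\right)^{2} = \left(\frac{23}{3} + \frac{3}{5}\right)^{2} = \left(\frac{124}{15}\right)^{2} = \frac{15376}{225}$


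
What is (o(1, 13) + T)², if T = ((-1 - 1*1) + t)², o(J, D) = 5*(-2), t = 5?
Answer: 1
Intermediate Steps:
o(J, D) = -10
T = 9 (T = ((-1 - 1*1) + 5)² = ((-1 - 1) + 5)² = (-2 + 5)² = 3² = 9)
(o(1, 13) + T)² = (-10 + 9)² = (-1)² = 1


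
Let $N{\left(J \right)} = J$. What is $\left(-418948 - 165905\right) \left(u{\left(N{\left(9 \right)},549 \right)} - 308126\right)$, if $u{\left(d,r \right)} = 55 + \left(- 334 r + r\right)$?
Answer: $287097319464$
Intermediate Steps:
$u{\left(d,r \right)} = 55 - 333 r$
$\left(-418948 - 165905\right) \left(u{\left(N{\left(9 \right)},549 \right)} - 308126\right) = \left(-418948 - 165905\right) \left(\left(55 - 182817\right) - 308126\right) = - 584853 \left(\left(55 - 182817\right) - 308126\right) = - 584853 \left(-182762 - 308126\right) = \left(-584853\right) \left(-490888\right) = 287097319464$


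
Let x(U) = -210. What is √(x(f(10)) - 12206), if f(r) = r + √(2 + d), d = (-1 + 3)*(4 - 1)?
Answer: 8*I*√194 ≈ 111.43*I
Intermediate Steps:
d = 6 (d = 2*3 = 6)
f(r) = r + 2*√2 (f(r) = r + √(2 + 6) = r + √8 = r + 2*√2)
√(x(f(10)) - 12206) = √(-210 - 12206) = √(-12416) = 8*I*√194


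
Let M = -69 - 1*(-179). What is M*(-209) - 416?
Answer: -23406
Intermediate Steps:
M = 110 (M = -69 + 179 = 110)
M*(-209) - 416 = 110*(-209) - 416 = -22990 - 416 = -23406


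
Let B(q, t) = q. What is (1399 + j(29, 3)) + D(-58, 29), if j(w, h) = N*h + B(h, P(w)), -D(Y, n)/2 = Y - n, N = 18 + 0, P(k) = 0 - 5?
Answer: 1630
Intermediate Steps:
P(k) = -5
N = 18
D(Y, n) = -2*Y + 2*n (D(Y, n) = -2*(Y - n) = -2*Y + 2*n)
j(w, h) = 19*h (j(w, h) = 18*h + h = 19*h)
(1399 + j(29, 3)) + D(-58, 29) = (1399 + 19*3) + (-2*(-58) + 2*29) = (1399 + 57) + (116 + 58) = 1456 + 174 = 1630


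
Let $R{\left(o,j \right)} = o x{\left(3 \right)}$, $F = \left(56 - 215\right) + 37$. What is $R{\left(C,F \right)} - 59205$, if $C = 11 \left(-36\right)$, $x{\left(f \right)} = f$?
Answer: $-60393$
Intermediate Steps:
$C = -396$
$F = -122$ ($F = -159 + 37 = -122$)
$R{\left(o,j \right)} = 3 o$ ($R{\left(o,j \right)} = o 3 = 3 o$)
$R{\left(C,F \right)} - 59205 = 3 \left(-396\right) - 59205 = -1188 - 59205 = -60393$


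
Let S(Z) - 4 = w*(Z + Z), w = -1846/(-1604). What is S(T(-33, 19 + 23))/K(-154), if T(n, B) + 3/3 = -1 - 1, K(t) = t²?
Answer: -1165/9510116 ≈ -0.00012250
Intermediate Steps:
w = 923/802 (w = -1846*(-1/1604) = 923/802 ≈ 1.1509)
T(n, B) = -3 (T(n, B) = -1 + (-1 - 1) = -1 - 2 = -3)
S(Z) = 4 + 923*Z/401 (S(Z) = 4 + 923*(Z + Z)/802 = 4 + 923*(2*Z)/802 = 4 + 923*Z/401)
S(T(-33, 19 + 23))/K(-154) = (4 + (923/401)*(-3))/((-154)²) = (4 - 2769/401)/23716 = -1165/401*1/23716 = -1165/9510116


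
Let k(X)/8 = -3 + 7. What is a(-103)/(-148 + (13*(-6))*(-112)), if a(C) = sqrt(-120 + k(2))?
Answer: I*sqrt(22)/4294 ≈ 0.0010923*I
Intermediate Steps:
k(X) = 32 (k(X) = 8*(-3 + 7) = 8*4 = 32)
a(C) = 2*I*sqrt(22) (a(C) = sqrt(-120 + 32) = sqrt(-88) = 2*I*sqrt(22))
a(-103)/(-148 + (13*(-6))*(-112)) = (2*I*sqrt(22))/(-148 + (13*(-6))*(-112)) = (2*I*sqrt(22))/(-148 - 78*(-112)) = (2*I*sqrt(22))/(-148 + 8736) = (2*I*sqrt(22))/8588 = (2*I*sqrt(22))*(1/8588) = I*sqrt(22)/4294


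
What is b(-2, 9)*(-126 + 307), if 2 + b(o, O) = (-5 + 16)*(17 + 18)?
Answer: 69323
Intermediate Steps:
b(o, O) = 383 (b(o, O) = -2 + (-5 + 16)*(17 + 18) = -2 + 11*35 = -2 + 385 = 383)
b(-2, 9)*(-126 + 307) = 383*(-126 + 307) = 383*181 = 69323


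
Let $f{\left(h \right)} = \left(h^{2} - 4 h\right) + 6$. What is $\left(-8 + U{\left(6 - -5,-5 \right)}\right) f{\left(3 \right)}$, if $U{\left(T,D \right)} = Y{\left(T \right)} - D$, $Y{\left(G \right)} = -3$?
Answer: $-18$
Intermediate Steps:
$f{\left(h \right)} = 6 + h^{2} - 4 h$
$U{\left(T,D \right)} = -3 - D$
$\left(-8 + U{\left(6 - -5,-5 \right)}\right) f{\left(3 \right)} = \left(-8 - -2\right) \left(6 + 3^{2} - 12\right) = \left(-8 + \left(-3 + 5\right)\right) \left(6 + 9 - 12\right) = \left(-8 + 2\right) 3 = \left(-6\right) 3 = -18$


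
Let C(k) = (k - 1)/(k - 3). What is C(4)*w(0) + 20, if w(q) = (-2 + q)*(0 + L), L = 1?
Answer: 14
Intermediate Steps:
w(q) = -2 + q (w(q) = (-2 + q)*(0 + 1) = (-2 + q)*1 = -2 + q)
C(k) = (-1 + k)/(-3 + k)
C(4)*w(0) + 20 = ((-1 + 4)/(-3 + 4))*(-2 + 0) + 20 = (3/1)*(-2) + 20 = (1*3)*(-2) + 20 = 3*(-2) + 20 = -6 + 20 = 14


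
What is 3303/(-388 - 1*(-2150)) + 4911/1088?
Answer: 6123423/958528 ≈ 6.3884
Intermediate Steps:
3303/(-388 - 1*(-2150)) + 4911/1088 = 3303/(-388 + 2150) + 4911*(1/1088) = 3303/1762 + 4911/1088 = 6123423/958528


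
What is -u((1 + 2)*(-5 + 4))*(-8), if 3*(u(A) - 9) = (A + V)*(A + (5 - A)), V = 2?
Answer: 176/3 ≈ 58.667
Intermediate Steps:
u(A) = 37/3 + 5*A/3 (u(A) = 9 + ((A + 2)*(A + (5 - A)))/3 = 9 + ((2 + A)*5)/3 = 9 + (10 + 5*A)/3 = 9 + (10/3 + 5*A/3) = 37/3 + 5*A/3)
-u((1 + 2)*(-5 + 4))*(-8) = -(37/3 + 5*((1 + 2)*(-5 + 4))/3)*(-8) = -(37/3 + 5*(3*(-1))/3)*(-8) = -(37/3 + (5/3)*(-3))*(-8) = -(37/3 - 5)*(-8) = -1*22/3*(-8) = -22/3*(-8) = 176/3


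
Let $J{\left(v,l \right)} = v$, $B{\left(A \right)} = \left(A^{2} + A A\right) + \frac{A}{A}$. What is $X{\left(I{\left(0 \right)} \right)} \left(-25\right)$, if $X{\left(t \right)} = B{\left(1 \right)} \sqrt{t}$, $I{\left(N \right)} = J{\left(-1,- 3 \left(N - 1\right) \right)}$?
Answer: $- 75 i \approx - 75.0 i$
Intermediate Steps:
$B{\left(A \right)} = 1 + 2 A^{2}$ ($B{\left(A \right)} = \left(A^{2} + A^{2}\right) + 1 = 2 A^{2} + 1 = 1 + 2 A^{2}$)
$I{\left(N \right)} = -1$
$X{\left(t \right)} = 3 \sqrt{t}$ ($X{\left(t \right)} = \left(1 + 2 \cdot 1^{2}\right) \sqrt{t} = \left(1 + 2 \cdot 1\right) \sqrt{t} = \left(1 + 2\right) \sqrt{t} = 3 \sqrt{t}$)
$X{\left(I{\left(0 \right)} \right)} \left(-25\right) = 3 \sqrt{-1} \left(-25\right) = 3 i \left(-25\right) = - 75 i$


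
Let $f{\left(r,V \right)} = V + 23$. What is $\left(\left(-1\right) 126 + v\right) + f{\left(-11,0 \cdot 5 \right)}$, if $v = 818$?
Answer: $715$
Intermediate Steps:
$f{\left(r,V \right)} = 23 + V$
$\left(\left(-1\right) 126 + v\right) + f{\left(-11,0 \cdot 5 \right)} = \left(\left(-1\right) 126 + 818\right) + \left(23 + 0 \cdot 5\right) = \left(-126 + 818\right) + \left(23 + 0\right) = 692 + 23 = 715$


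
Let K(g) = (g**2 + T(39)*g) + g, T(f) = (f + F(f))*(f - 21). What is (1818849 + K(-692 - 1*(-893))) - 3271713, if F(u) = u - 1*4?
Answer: -1144530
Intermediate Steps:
F(u) = -4 + u (F(u) = u - 4 = -4 + u)
T(f) = (-21 + f)*(-4 + 2*f) (T(f) = (f + (-4 + f))*(f - 21) = (-4 + 2*f)*(-21 + f) = (-21 + f)*(-4 + 2*f))
K(g) = g**2 + 1333*g (K(g) = (g**2 + (84 - 46*39 + 2*39**2)*g) + g = (g**2 + (84 - 1794 + 2*1521)*g) + g = (g**2 + (84 - 1794 + 3042)*g) + g = (g**2 + 1332*g) + g = g**2 + 1333*g)
(1818849 + K(-692 - 1*(-893))) - 3271713 = (1818849 + (-692 - 1*(-893))*(1333 + (-692 - 1*(-893)))) - 3271713 = (1818849 + (-692 + 893)*(1333 + (-692 + 893))) - 3271713 = (1818849 + 201*(1333 + 201)) - 3271713 = (1818849 + 201*1534) - 3271713 = (1818849 + 308334) - 3271713 = 2127183 - 3271713 = -1144530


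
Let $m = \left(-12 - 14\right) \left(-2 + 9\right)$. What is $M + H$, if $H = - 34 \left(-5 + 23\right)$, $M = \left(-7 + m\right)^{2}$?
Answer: $35109$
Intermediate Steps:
$m = -182$ ($m = \left(-26\right) 7 = -182$)
$M = 35721$ ($M = \left(-7 - 182\right)^{2} = \left(-189\right)^{2} = 35721$)
$H = -612$ ($H = \left(-34\right) 18 = -612$)
$M + H = 35721 - 612 = 35109$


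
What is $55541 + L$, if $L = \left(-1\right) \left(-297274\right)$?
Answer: $352815$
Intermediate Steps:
$L = 297274$
$55541 + L = 55541 + 297274 = 352815$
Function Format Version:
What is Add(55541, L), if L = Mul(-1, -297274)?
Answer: 352815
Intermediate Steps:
L = 297274
Add(55541, L) = Add(55541, 297274) = 352815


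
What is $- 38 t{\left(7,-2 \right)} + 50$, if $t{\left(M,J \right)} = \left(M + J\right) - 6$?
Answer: $88$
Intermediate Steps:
$t{\left(M,J \right)} = -6 + J + M$ ($t{\left(M,J \right)} = \left(J + M\right) - 6 = -6 + J + M$)
$- 38 t{\left(7,-2 \right)} + 50 = - 38 \left(-6 - 2 + 7\right) + 50 = \left(-38\right) \left(-1\right) + 50 = 38 + 50 = 88$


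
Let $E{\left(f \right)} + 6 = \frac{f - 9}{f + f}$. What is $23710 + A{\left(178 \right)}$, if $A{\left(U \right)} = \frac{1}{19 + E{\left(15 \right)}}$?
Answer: $\frac{1564865}{66} \approx 23710.0$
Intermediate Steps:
$E{\left(f \right)} = -6 + \frac{-9 + f}{2 f}$ ($E{\left(f \right)} = -6 + \frac{f - 9}{f + f} = -6 + \frac{-9 + f}{2 f}$)
$A{\left(U \right)} = \frac{5}{66}$ ($A{\left(U \right)} = \frac{1}{19 + \frac{-9 - 165}{2 \cdot 15}} = \frac{1}{19 + \frac{1}{2} \cdot \frac{1}{15} \left(-9 - 165\right)} = \frac{1}{19 + \frac{1}{2} \cdot \frac{1}{15} \left(-174\right)} = \frac{1}{19 - \frac{29}{5}} = \frac{1}{\frac{66}{5}} = \frac{5}{66}$)
$23710 + A{\left(178 \right)} = 23710 + \frac{5}{66} = \frac{1564865}{66}$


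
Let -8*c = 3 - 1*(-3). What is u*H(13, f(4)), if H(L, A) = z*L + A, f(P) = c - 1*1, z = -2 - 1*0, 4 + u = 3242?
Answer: -179709/2 ≈ -89855.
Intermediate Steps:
u = 3238 (u = -4 + 3242 = 3238)
c = -3/4 (c = -(3 - 1*(-3))/8 = -(3 + 3)/8 = -1/8*6 = -3/4 ≈ -0.75000)
z = -2 (z = -2 + 0 = -2)
f(P) = -7/4 (f(P) = -3/4 - 1*1 = -3/4 - 1 = -7/4)
H(L, A) = A - 2*L (H(L, A) = -2*L + A = A - 2*L)
u*H(13, f(4)) = 3238*(-7/4 - 2*13) = 3238*(-7/4 - 26) = 3238*(-111/4) = -179709/2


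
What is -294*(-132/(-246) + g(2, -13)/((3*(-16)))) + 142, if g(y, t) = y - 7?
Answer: -15213/328 ≈ -46.381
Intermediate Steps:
g(y, t) = -7 + y
-294*(-132/(-246) + g(2, -13)/((3*(-16)))) + 142 = -294*(-132/(-246) + (-7 + 2)/((3*(-16)))) + 142 = -294*(-132*(-1/246) - 5/(-48)) + 142 = -294*(22/41 - 5*(-1/48)) + 142 = -294*(22/41 + 5/48) + 142 = -294*1261/1968 + 142 = -61789/328 + 142 = -15213/328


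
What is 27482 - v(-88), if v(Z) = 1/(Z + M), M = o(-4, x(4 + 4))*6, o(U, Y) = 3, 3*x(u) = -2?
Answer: 1923741/70 ≈ 27482.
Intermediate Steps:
x(u) = -⅔ (x(u) = (⅓)*(-2) = -⅔)
M = 18 (M = 3*6 = 18)
v(Z) = 1/(18 + Z) (v(Z) = 1/(Z + 18) = 1/(18 + Z))
27482 - v(-88) = 27482 - 1/(18 - 88) = 27482 - 1/(-70) = 27482 - 1*(-1/70) = 27482 + 1/70 = 1923741/70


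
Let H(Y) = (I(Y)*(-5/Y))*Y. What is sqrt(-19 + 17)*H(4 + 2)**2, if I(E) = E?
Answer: 900*I*sqrt(2) ≈ 1272.8*I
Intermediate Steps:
H(Y) = -5*Y (H(Y) = (Y*(-5/Y))*Y = -5*Y)
sqrt(-19 + 17)*H(4 + 2)**2 = sqrt(-19 + 17)*(-5*(4 + 2))**2 = sqrt(-2)*(-5*6)**2 = (I*sqrt(2))*(-30)**2 = (I*sqrt(2))*900 = 900*I*sqrt(2)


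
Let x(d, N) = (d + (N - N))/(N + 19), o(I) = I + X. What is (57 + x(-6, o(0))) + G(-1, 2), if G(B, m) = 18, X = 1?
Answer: 747/10 ≈ 74.700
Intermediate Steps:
o(I) = 1 + I (o(I) = I + 1 = 1 + I)
x(d, N) = d/(19 + N) (x(d, N) = (d + 0)/(19 + N) = d/(19 + N))
(57 + x(-6, o(0))) + G(-1, 2) = (57 - 6/(19 + (1 + 0))) + 18 = (57 - 6/(19 + 1)) + 18 = (57 - 6/20) + 18 = (57 - 6*1/20) + 18 = (57 - 3/10) + 18 = 567/10 + 18 = 747/10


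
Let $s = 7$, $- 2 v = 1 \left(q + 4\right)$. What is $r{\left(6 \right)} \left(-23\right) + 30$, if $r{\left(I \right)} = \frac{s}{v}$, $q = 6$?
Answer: $\frac{311}{5} \approx 62.2$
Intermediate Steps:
$v = -5$ ($v = - \frac{1 \left(6 + 4\right)}{2} = - \frac{1 \cdot 10}{2} = \left(- \frac{1}{2}\right) 10 = -5$)
$r{\left(I \right)} = - \frac{7}{5}$ ($r{\left(I \right)} = \frac{7}{-5} = 7 \left(- \frac{1}{5}\right) = - \frac{7}{5}$)
$r{\left(6 \right)} \left(-23\right) + 30 = \left(- \frac{7}{5}\right) \left(-23\right) + 30 = \frac{161}{5} + 30 = \frac{311}{5}$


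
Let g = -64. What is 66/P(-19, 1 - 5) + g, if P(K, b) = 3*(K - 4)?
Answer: -1494/23 ≈ -64.957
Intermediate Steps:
P(K, b) = -12 + 3*K (P(K, b) = 3*(-4 + K) = -12 + 3*K)
66/P(-19, 1 - 5) + g = 66/(-12 + 3*(-19)) - 64 = 66/(-12 - 57) - 64 = 66/(-69) - 64 = -1/69*66 - 64 = -22/23 - 64 = -1494/23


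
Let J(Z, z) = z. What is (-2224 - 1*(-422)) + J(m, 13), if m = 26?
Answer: -1789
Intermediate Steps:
(-2224 - 1*(-422)) + J(m, 13) = (-2224 - 1*(-422)) + 13 = (-2224 + 422) + 13 = -1802 + 13 = -1789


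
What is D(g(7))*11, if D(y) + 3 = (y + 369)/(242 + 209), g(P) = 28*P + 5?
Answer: -783/41 ≈ -19.098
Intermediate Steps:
g(P) = 5 + 28*P
D(y) = -24/11 + y/451 (D(y) = -3 + (y + 369)/(242 + 209) = -3 + (369 + y)/451 = -3 + (369 + y)*(1/451) = -3 + (9/11 + y/451) = -24/11 + y/451)
D(g(7))*11 = (-24/11 + (5 + 28*7)/451)*11 = (-24/11 + (5 + 196)/451)*11 = (-24/11 + (1/451)*201)*11 = (-24/11 + 201/451)*11 = -783/451*11 = -783/41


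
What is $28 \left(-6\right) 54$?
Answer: $-9072$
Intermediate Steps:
$28 \left(-6\right) 54 = \left(-168\right) 54 = -9072$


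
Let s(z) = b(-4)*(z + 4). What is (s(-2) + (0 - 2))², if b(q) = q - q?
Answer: 4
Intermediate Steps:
b(q) = 0
s(z) = 0 (s(z) = 0*(z + 4) = 0*(4 + z) = 0)
(s(-2) + (0 - 2))² = (0 + (0 - 2))² = (0 - 2)² = (-2)² = 4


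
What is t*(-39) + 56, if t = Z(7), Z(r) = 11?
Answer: -373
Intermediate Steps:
t = 11
t*(-39) + 56 = 11*(-39) + 56 = -429 + 56 = -373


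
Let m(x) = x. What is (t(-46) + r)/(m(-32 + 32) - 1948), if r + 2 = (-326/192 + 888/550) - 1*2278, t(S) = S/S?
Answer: 60167801/51427200 ≈ 1.1700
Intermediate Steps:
t(S) = 1
r = -60194201/26400 (r = -2 + ((-326/192 + 888/550) - 1*2278) = -2 + ((-326*1/192 + 888*(1/550)) - 2278) = -2 + ((-163/96 + 444/275) - 2278) = -2 + (-2201/26400 - 2278) = -2 - 60141401/26400 = -60194201/26400 ≈ -2280.1)
(t(-46) + r)/(m(-32 + 32) - 1948) = (1 - 60194201/26400)/((-32 + 32) - 1948) = -60167801/(26400*(0 - 1948)) = -60167801/26400/(-1948) = -60167801/26400*(-1/1948) = 60167801/51427200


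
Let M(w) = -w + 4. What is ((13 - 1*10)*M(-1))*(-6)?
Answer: -90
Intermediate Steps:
M(w) = 4 - w
((13 - 1*10)*M(-1))*(-6) = ((13 - 1*10)*(4 - 1*(-1)))*(-6) = ((13 - 10)*(4 + 1))*(-6) = (3*5)*(-6) = 15*(-6) = -90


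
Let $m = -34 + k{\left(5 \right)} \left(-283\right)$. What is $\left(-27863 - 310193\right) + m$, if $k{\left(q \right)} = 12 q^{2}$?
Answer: $-422990$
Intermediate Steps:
$m = -84934$ ($m = -34 + 12 \cdot 5^{2} \left(-283\right) = -34 + 12 \cdot 25 \left(-283\right) = -34 + 300 \left(-283\right) = -34 - 84900 = -84934$)
$\left(-27863 - 310193\right) + m = \left(-27863 - 310193\right) - 84934 = -338056 - 84934 = -422990$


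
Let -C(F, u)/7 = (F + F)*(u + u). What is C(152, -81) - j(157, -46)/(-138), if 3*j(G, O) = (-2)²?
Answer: 71360354/207 ≈ 3.4474e+5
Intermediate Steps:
j(G, O) = 4/3 (j(G, O) = (⅓)*(-2)² = (⅓)*4 = 4/3)
C(F, u) = -28*F*u (C(F, u) = -7*(F + F)*(u + u) = -7*2*F*2*u = -28*F*u)
C(152, -81) - j(157, -46)/(-138) = -28*152*(-81) - 4/(3*(-138)) = 344736 - 4*(-1)/(3*138) = 344736 - 1*(-2/207) = 344736 + 2/207 = 71360354/207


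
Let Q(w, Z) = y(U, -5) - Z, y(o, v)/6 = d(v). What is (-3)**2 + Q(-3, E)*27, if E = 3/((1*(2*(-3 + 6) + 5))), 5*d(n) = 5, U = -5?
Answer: 1800/11 ≈ 163.64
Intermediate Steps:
d(n) = 1 (d(n) = (1/5)*5 = 1)
y(o, v) = 6 (y(o, v) = 6*1 = 6)
E = 3/11 (E = 3/((1*(2*3 + 5))) = 3/((1*(6 + 5))) = 3/((1*11)) = 3/11 ≈ 0.27273)
Q(w, Z) = 6 - Z
(-3)**2 + Q(-3, E)*27 = (-3)**2 + (6 - 1*3/11)*27 = 9 + (6 - 3/11)*27 = 9 + (63/11)*27 = 9 + 1701/11 = 1800/11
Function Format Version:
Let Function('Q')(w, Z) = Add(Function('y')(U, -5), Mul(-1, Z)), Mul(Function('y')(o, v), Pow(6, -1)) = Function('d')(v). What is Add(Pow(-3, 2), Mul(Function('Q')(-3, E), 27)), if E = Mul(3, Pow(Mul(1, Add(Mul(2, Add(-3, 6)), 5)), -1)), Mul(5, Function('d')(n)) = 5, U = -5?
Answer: Rational(1800, 11) ≈ 163.64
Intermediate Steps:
Function('d')(n) = 1 (Function('d')(n) = Mul(Rational(1, 5), 5) = 1)
Function('y')(o, v) = 6 (Function('y')(o, v) = Mul(6, 1) = 6)
E = Rational(3, 11) (E = Mul(3, Pow(Mul(1, Add(Mul(2, 3), 5)), -1)) = Mul(3, Pow(Mul(1, Add(6, 5)), -1)) = Mul(3, Pow(Mul(1, 11), -1)) = Mul(3, Pow(11, -1)) = Mul(3, Rational(1, 11)) = Rational(3, 11) ≈ 0.27273)
Function('Q')(w, Z) = Add(6, Mul(-1, Z))
Add(Pow(-3, 2), Mul(Function('Q')(-3, E), 27)) = Add(Pow(-3, 2), Mul(Add(6, Mul(-1, Rational(3, 11))), 27)) = Add(9, Mul(Add(6, Rational(-3, 11)), 27)) = Add(9, Mul(Rational(63, 11), 27)) = Add(9, Rational(1701, 11)) = Rational(1800, 11)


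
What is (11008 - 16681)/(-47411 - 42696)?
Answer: 5673/90107 ≈ 0.062958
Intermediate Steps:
(11008 - 16681)/(-47411 - 42696) = -5673/(-90107) = -5673*(-1/90107) = 5673/90107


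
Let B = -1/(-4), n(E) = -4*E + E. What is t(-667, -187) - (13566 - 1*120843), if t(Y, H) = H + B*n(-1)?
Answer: 428363/4 ≈ 1.0709e+5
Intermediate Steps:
n(E) = -3*E
B = ¼ (B = -1*(-¼) = ¼ ≈ 0.25000)
t(Y, H) = ¾ + H (t(Y, H) = H + (-3*(-1))/4 = H + (¼)*3 = H + ¾ = ¾ + H)
t(-667, -187) - (13566 - 1*120843) = (¾ - 187) - (13566 - 1*120843) = -745/4 - (13566 - 120843) = -745/4 - 1*(-107277) = -745/4 + 107277 = 428363/4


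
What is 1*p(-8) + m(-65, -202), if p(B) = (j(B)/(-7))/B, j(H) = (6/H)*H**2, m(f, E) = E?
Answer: -1420/7 ≈ -202.86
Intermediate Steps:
j(H) = 6*H
p(B) = -6/7 (p(B) = ((6*B)/(-7))/B = ((6*B)*(-1/7))/B = (-6*B/7)/B = -6/7)
1*p(-8) + m(-65, -202) = 1*(-6/7) - 202 = -6/7 - 202 = -1420/7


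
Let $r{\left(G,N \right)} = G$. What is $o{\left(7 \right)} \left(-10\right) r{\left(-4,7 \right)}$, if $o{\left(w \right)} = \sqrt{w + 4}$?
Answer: $40 \sqrt{11} \approx 132.67$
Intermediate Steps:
$o{\left(w \right)} = \sqrt{4 + w}$
$o{\left(7 \right)} \left(-10\right) r{\left(-4,7 \right)} = \sqrt{4 + 7} \left(-10\right) \left(-4\right) = \sqrt{11} \left(-10\right) \left(-4\right) = - 10 \sqrt{11} \left(-4\right) = 40 \sqrt{11}$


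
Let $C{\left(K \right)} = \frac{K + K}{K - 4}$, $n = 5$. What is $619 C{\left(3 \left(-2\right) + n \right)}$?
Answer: $\frac{1238}{5} \approx 247.6$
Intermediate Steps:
$C{\left(K \right)} = \frac{2 K}{-4 + K}$
$619 C{\left(3 \left(-2\right) + n \right)} = 619 \frac{2 \left(3 \left(-2\right) + 5\right)}{-4 + \left(3 \left(-2\right) + 5\right)} = 619 \frac{2 \left(-6 + 5\right)}{-4 + \left(-6 + 5\right)} = 619 \cdot 2 \left(-1\right) \frac{1}{-4 - 1} = 619 \cdot 2 \left(-1\right) \frac{1}{-5} = 619 \cdot 2 \left(-1\right) \left(- \frac{1}{5}\right) = 619 \cdot \frac{2}{5} = \frac{1238}{5}$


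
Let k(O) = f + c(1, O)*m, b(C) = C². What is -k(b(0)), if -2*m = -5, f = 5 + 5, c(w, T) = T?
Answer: -10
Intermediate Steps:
f = 10
m = 5/2 (m = -½*(-5) = 5/2 ≈ 2.5000)
k(O) = 10 + 5*O/2 (k(O) = 10 + O*(5/2) = 10 + 5*O/2)
-k(b(0)) = -(10 + (5/2)*0²) = -(10 + (5/2)*0) = -(10 + 0) = -1*10 = -10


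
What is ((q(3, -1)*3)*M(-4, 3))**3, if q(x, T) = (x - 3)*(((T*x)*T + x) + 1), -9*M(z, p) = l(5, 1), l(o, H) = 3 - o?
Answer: 0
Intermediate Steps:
M(z, p) = 2/9 (M(z, p) = -(3 - 1*5)/9 = -(3 - 5)/9 = -1/9*(-2) = 2/9)
q(x, T) = (-3 + x)*(1 + x + x*T**2) (q(x, T) = (-3 + x)*((x*T**2 + x) + 1) = (-3 + x)*((x + x*T**2) + 1) = (-3 + x)*(1 + x + x*T**2))
((q(3, -1)*3)*M(-4, 3))**3 = (((-3 + 3**2 - 2*3 + (-1)**2*3**2 - 3*3*(-1)**2)*3)*(2/9))**3 = (((-3 + 9 - 6 + 1*9 - 3*3*1)*3)*(2/9))**3 = (((-3 + 9 - 6 + 9 - 9)*3)*(2/9))**3 = ((0*3)*(2/9))**3 = (0*(2/9))**3 = 0**3 = 0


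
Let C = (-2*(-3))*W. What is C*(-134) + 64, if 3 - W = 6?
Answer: 2476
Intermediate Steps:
W = -3 (W = 3 - 1*6 = 3 - 6 = -3)
C = -18 (C = -2*(-3)*(-3) = 6*(-3) = -18)
C*(-134) + 64 = -18*(-134) + 64 = 2412 + 64 = 2476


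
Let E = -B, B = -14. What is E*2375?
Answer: 33250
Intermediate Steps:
E = 14 (E = -1*(-14) = 14)
E*2375 = 14*2375 = 33250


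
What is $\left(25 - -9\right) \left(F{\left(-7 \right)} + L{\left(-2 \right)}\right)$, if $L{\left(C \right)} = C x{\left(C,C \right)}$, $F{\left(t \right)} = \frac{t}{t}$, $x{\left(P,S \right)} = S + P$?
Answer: $306$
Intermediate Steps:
$x{\left(P,S \right)} = P + S$
$F{\left(t \right)} = 1$
$L{\left(C \right)} = 2 C^{2}$ ($L{\left(C \right)} = C \left(C + C\right) = C 2 C = 2 C^{2}$)
$\left(25 - -9\right) \left(F{\left(-7 \right)} + L{\left(-2 \right)}\right) = \left(25 - -9\right) \left(1 + 2 \left(-2\right)^{2}\right) = \left(25 + 9\right) \left(1 + 2 \cdot 4\right) = 34 \left(1 + 8\right) = 34 \cdot 9 = 306$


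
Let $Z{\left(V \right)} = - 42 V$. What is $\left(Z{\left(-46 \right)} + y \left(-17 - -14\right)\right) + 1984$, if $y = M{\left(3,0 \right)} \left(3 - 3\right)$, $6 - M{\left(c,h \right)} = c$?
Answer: $3916$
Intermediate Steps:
$M{\left(c,h \right)} = 6 - c$
$y = 0$ ($y = \left(6 - 3\right) \left(3 - 3\right) = \left(6 - 3\right) 0 = 3 \cdot 0 = 0$)
$\left(Z{\left(-46 \right)} + y \left(-17 - -14\right)\right) + 1984 = \left(\left(-42\right) \left(-46\right) + 0 \left(-17 - -14\right)\right) + 1984 = \left(1932 + 0 \left(-17 + 14\right)\right) + 1984 = \left(1932 + 0 \left(-3\right)\right) + 1984 = \left(1932 + 0\right) + 1984 = 1932 + 1984 = 3916$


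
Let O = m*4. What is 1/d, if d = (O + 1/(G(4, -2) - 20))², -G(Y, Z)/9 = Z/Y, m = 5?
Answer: 961/381924 ≈ 0.0025162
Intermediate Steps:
G(Y, Z) = -9*Z/Y
O = 20 (O = 5*4 = 20)
d = 381924/961 (d = (20 + 1/(-9*(-2)/4 - 20))² = (20 + 1/(-9*(-2)*¼ - 20))² = (20 + 1/(9/2 - 20))² = (20 + 1/(-31/2))² = (20 - 2/31)² = (618/31)² = 381924/961 ≈ 397.42)
1/d = 1/(381924/961) = 961/381924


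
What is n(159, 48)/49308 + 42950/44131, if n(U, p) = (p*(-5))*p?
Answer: 134115790/181334279 ≈ 0.73960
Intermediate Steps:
n(U, p) = -5*p**2 (n(U, p) = (-5*p)*p = -5*p**2)
n(159, 48)/49308 + 42950/44131 = -5*48**2/49308 + 42950/44131 = -5*2304*(1/49308) + 42950*(1/44131) = -11520*1/49308 + 42950/44131 = -960/4109 + 42950/44131 = 134115790/181334279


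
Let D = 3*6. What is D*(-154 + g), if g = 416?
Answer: 4716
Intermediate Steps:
D = 18
D*(-154 + g) = 18*(-154 + 416) = 18*262 = 4716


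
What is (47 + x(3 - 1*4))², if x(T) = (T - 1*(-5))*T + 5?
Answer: 2304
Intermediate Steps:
x(T) = 5 + T*(5 + T) (x(T) = (T + 5)*T + 5 = (5 + T)*T + 5 = T*(5 + T) + 5 = 5 + T*(5 + T))
(47 + x(3 - 1*4))² = (47 + (5 + (3 - 1*4)² + 5*(3 - 1*4)))² = (47 + (5 + (3 - 4)² + 5*(3 - 4)))² = (47 + (5 + (-1)² + 5*(-1)))² = (47 + (5 + 1 - 5))² = (47 + 1)² = 48² = 2304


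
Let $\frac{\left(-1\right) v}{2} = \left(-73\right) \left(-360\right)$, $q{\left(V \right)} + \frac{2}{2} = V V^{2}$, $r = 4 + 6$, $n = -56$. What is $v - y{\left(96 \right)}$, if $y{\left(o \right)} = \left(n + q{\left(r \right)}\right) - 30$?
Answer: $-53473$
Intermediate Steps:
$r = 10$
$q{\left(V \right)} = -1 + V^{3}$ ($q{\left(V \right)} = -1 + V V^{2} = -1 + V^{3}$)
$y{\left(o \right)} = 913$ ($y{\left(o \right)} = \left(-56 - \left(1 - 10^{3}\right)\right) - 30 = \left(-56 + \left(-1 + 1000\right)\right) - 30 = \left(-56 + 999\right) - 30 = 943 - 30 = 913$)
$v = -52560$ ($v = - 2 \left(\left(-73\right) \left(-360\right)\right) = \left(-2\right) 26280 = -52560$)
$v - y{\left(96 \right)} = -52560 - 913 = -53473$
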